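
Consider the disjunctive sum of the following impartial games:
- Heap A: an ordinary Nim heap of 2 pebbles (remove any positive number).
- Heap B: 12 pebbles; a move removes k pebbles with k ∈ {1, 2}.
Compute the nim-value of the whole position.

2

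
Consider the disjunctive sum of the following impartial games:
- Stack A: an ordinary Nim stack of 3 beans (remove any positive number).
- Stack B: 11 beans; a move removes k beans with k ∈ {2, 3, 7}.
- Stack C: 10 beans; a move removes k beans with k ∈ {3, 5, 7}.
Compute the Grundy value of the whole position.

Stack A is a plain Nim stack of size 3, so its Grundy value is 3.
For stack B, compute g(0), g(1), … with moves {2, 3, 7}:
k:     0  1  2  3  4  5  6  7  8  9 10 11
g(k):  0  0  1  1  2  0  0  1  1  2  0  0
So g(11) = 0.
For stack C, compute g(0), g(1), … with moves {3, 5, 7}:
g(0) = mex{} = 0
g(1) = mex{} = 0
g(2) = mex{} = 0
g(3) = mex{0} = 1
g(4) = mex{0} = 1
g(5) = mex{0} = 1
g(6) = mex{0,1} = 2
g(7) = mex{0,1} = 2
g(8) = mex{0,1} = 2
g(9) = mex{0,1,2} = 3
g(10) = mex{1,2} = 0
So g(10) = 0.
The value of a disjunctive sum is the nim-sum of the parts.
Combined value = 3 ⊕ 0 ⊕ 0 = 3.

3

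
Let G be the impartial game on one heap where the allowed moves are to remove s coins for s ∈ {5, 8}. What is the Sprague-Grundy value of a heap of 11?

2

Compute g(0), g(1), … for moves {5, 8}:
g(0) = mex{} = 0
g(1) = mex{} = 0
g(2) = mex{} = 0
g(3) = mex{} = 0
g(4) = mex{} = 0
g(5) = mex{0} = 1
g(6) = mex{0} = 1
g(7) = mex{0} = 1
g(8) = mex{0} = 1
g(9) = mex{0} = 1
g(10) = mex{0,1} = 2
g(11) = mex{0,1} = 2
So g(11) = 2.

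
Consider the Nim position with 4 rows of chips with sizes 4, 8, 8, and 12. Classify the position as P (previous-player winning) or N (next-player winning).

N-position

Nim-sum: 4 ^ 8 ^ 8 ^ 12 = 8.
The nim-sum is 8 ≠ 0, so this is an N-position: the player to move can win.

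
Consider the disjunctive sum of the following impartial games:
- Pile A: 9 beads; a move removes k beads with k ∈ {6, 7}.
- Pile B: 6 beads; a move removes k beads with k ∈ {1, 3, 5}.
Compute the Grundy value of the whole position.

1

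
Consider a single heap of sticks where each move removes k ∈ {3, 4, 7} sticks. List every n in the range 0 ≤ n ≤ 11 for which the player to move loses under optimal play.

0, 1, 2, 10, 11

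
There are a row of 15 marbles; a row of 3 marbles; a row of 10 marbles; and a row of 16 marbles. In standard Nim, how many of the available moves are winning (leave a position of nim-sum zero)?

Nim-sum: 15 ⊕ 3 ⊕ 10 ⊕ 16 = 22.
The overall nim-sum is X = 22. A row of size p has a winning move iff p XOR X < p (reduce it to p XOR X).
  15: 15 XOR 22 = 25 ≥ 15 — no move.
  3: 3 XOR 22 = 21 ≥ 3 — no move.
  10: 10 XOR 22 = 28 ≥ 10 — no move.
  16: 16 XOR 22 = 6 < 16 — winning move (to 6).
That gives 1 winning move.

1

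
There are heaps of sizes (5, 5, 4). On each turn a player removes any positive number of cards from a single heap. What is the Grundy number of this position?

In binary:
  101  (5)
  101  (5)
  100  (4)
  ---
  100  (4)

4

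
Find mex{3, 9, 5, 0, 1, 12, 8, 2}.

4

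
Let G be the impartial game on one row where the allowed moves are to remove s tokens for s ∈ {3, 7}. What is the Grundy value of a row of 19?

Build the Grundy sequence with g(k) = mex{g(k−s) : s ∈ {3, 7}, s ≤ k}:
k:     0  1  2  3  4  5  6  7  8  9 10 11 12 13 14 15 16 17 18 19
g(k):  0  0  0  1  1  1  0  2  2  1  0  0  0  1  1  1  0  2  2  1
So g(19) = 1.

1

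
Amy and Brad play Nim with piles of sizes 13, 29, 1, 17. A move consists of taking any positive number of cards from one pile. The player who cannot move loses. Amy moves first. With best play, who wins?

Brad wins

Nim-sum: 13 ^ 29 ^ 1 ^ 17 = 0.
The nim-sum is 0, so this is a P-position: the player to move is in a losing position under optimal play; Amy is about to move from it and so loses — Brad wins.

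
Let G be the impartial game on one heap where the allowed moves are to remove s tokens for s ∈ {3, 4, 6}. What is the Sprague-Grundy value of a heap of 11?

0

Compute g(0), g(1), … for moves {3, 4, 6}:
k:     0  1  2  3  4  5  6  7  8  9 10 11
g(k):  0  0  0  1  1  1  2  2  2  0  0  0
So g(11) = 0.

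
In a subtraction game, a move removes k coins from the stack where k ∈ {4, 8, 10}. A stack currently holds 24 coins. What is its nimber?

Compute g(0), g(1), … for moves {4, 8, 10}:
k:     0  1  2  3  4  5  6  7  8  9 10 11 12 13 14 15 16 17 18 19 20 21 22 23 24
g(k):  0  0  0  0  1  1  1  1  2  2  2  2  3  3  0  0  0  0  1  1  1  1  2  2  2
So g(24) = 2.

2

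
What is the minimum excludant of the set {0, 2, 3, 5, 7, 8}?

0 is in the set but 1 is not, so the mex is 1.

1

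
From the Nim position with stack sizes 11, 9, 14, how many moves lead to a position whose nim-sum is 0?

In binary:
  1011  (11)
  1001  (9)
  1110  (14)
  ----
  1100  (12)
The overall nim-sum is X = 12. A stack of size p has a winning move iff p XOR X < p (reduce it to p XOR X).
  11: 11 XOR 12 = 7 < 11 — winning move (to 7).
  9: 9 XOR 12 = 5 < 9 — winning move (to 5).
  14: 14 XOR 12 = 2 < 14 — winning move (to 2).
That gives 3 winning moves.

3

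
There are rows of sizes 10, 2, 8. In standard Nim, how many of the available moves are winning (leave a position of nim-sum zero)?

0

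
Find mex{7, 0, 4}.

0 is in the set but 1 is not, so the mex is 1.

1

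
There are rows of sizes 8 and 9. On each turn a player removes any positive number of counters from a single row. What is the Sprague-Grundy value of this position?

1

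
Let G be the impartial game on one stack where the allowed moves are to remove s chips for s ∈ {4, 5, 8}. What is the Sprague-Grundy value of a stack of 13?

0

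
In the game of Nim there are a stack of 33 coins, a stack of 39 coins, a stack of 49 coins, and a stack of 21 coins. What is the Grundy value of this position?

Nim-sum: 33 ^ 39 ^ 49 ^ 21 = 34.

34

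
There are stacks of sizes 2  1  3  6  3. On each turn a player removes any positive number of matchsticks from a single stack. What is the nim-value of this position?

5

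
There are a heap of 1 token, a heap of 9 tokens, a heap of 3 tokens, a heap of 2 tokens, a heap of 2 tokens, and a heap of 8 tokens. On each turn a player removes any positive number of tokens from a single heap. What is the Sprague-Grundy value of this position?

In binary:
  0001  (1)
  1001  (9)
  0011  (3)
  0010  (2)
  0010  (2)
  1000  (8)
  ----
  0011  (3)

3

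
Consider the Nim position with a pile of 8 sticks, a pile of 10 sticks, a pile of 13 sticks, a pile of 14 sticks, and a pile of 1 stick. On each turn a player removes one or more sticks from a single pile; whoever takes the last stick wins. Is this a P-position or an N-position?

Compute the nim-sum pairwise:
8 XOR 10 = 2
2 XOR 13 = 15
15 XOR 14 = 1
1 XOR 1 = 0
The nim-sum is 0, so this is a P-position: the player to move is in a losing position under optimal play.

P-position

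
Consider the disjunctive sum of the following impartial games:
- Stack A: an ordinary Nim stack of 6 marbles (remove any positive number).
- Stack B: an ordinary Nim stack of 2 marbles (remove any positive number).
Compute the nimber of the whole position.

4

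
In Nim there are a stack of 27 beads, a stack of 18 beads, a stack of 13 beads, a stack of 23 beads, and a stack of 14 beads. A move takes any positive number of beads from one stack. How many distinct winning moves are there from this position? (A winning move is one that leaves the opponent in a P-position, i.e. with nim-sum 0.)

3

Nim-sum: 27 ^ 18 ^ 13 ^ 23 ^ 14 = 29.
The overall nim-sum is X = 29. A stack of size p has a winning move iff p XOR X < p (reduce it to p XOR X).
  27: 27 XOR 29 = 6 < 27 — winning move (to 6).
  18: 18 XOR 29 = 15 < 18 — winning move (to 15).
  13: 13 XOR 29 = 16 ≥ 13 — no move.
  23: 23 XOR 29 = 10 < 23 — winning move (to 10).
  14: 14 XOR 29 = 19 ≥ 14 — no move.
That gives 3 winning moves.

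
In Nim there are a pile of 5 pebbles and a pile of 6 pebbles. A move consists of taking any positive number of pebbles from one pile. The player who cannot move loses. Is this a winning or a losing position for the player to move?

Winning position

Compute the nim-sum pairwise:
5 ^ 6 = 3
The nim-sum is 3 ≠ 0, so this is an N-position: the player to move can win.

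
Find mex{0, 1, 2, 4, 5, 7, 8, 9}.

3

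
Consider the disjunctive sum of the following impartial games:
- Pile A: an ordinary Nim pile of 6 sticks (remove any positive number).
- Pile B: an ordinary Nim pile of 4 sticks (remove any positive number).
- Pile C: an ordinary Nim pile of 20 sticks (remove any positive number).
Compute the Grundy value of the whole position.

22

Pile A is a plain Nim pile of size 6, so its Grundy value is 6.
Pile B is a plain Nim pile of size 4, so its Grundy value is 4.
Pile C is a plain Nim pile of size 20, so its Grundy value is 20.
By the Sprague-Grundy theorem, the Grundy value of a sum of independent games is the XOR of the component values.
Combined value = 6 ⊕ 4 ⊕ 20 = 22.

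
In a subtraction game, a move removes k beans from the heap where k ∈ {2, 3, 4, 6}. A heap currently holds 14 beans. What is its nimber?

3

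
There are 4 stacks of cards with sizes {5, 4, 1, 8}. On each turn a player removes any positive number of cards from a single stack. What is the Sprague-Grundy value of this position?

Write each in binary and XOR column by column:
  0101  (5)
  0100  (4)
  0001  (1)
  1000  (8)
  ----
  1000  (8)

8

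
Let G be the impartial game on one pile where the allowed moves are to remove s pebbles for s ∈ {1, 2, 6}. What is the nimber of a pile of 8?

Compute g(0), g(1), … for moves {1, 2, 6}:
k:     0  1  2  3  4  5  6  7  8
g(k):  0  1  2  0  1  2  3  0  1
So g(8) = 1.

1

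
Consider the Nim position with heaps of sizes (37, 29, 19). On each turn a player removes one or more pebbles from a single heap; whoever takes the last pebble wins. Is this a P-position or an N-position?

Compute the nim-sum pairwise:
37 XOR 29 = 56
56 XOR 19 = 43
The nim-sum is 43 ≠ 0, so this is an N-position: the player to move can win.

N-position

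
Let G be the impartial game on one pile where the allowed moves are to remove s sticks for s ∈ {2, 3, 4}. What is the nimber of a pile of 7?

Compute g(0), g(1), … for moves {2, 3, 4}:
g(0) = mex{} = 0
g(1) = mex{} = 0
g(2) = mex{0} = 1
g(3) = mex{0} = 1
g(4) = mex{0,1} = 2
g(5) = mex{0,1} = 2
g(6) = mex{1,2} = 0
g(7) = mex{1,2} = 0
So g(7) = 0.

0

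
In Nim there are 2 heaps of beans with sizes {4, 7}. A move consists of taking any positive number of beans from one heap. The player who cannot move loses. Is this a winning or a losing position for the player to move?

Winning position

Nim-sum: 4 ^ 7 = 3.
The nim-sum is 3 ≠ 0, so this is an N-position: the player to move can win.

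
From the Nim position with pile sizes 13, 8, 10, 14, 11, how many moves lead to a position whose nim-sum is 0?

Nim-sum: 13 XOR 8 XOR 10 XOR 14 XOR 11 = 10.
The overall nim-sum is X = 10. A pile of size p has a winning move iff p XOR X < p (reduce it to p XOR X).
  13: 13 XOR 10 = 7 < 13 — winning move (to 7).
  8: 8 XOR 10 = 2 < 8 — winning move (to 2).
  10: 10 XOR 10 = 0 < 10 — winning move (to 0).
  14: 14 XOR 10 = 4 < 14 — winning move (to 4).
  11: 11 XOR 10 = 1 < 11 — winning move (to 1).
That gives 5 winning moves.

5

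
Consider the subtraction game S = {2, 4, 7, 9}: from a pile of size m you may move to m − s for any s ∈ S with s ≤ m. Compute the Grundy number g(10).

Grundy values for subtraction set {2, 4, 7, 9}:
k:     0  1  2  3  4  5  6  7  8  9 10
g(k):  0  0  1  1  2  2  0  3  1  4  2
So g(10) = 2.

2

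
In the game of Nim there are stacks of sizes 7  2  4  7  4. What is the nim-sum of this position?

2

Nim-sum: 7 ⊕ 2 ⊕ 4 ⊕ 7 ⊕ 4 = 2.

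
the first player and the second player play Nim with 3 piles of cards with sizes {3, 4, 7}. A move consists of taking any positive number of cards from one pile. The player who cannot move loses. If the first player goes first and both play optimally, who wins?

Compute the nim-sum pairwise:
3 ⊕ 4 = 7
7 ⊕ 7 = 0
The nim-sum is 0, so this is a P-position: the player to move is in a losing position under optimal play; the first player is about to move from it and so loses — the second player wins.

the second player wins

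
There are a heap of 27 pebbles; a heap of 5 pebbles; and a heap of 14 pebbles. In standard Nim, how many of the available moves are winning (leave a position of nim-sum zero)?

1

Nim-sum: 27 XOR 5 XOR 14 = 16.
The overall nim-sum is X = 16. A heap of size p has a winning move iff p XOR X < p (reduce it to p XOR X).
  27: 27 XOR 16 = 11 < 27 — winning move (to 11).
  5: 5 XOR 16 = 21 ≥ 5 — no move.
  14: 14 XOR 16 = 30 ≥ 14 — no move.
That gives 1 winning move.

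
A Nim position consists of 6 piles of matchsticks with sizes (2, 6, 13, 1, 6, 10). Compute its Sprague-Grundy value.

Compute the nim-sum pairwise:
2 ⊕ 6 = 4
4 ⊕ 13 = 9
9 ⊕ 1 = 8
8 ⊕ 6 = 14
14 ⊕ 10 = 4

4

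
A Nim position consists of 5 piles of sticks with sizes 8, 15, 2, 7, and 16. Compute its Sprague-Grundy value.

18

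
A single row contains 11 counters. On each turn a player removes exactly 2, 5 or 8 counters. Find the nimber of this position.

0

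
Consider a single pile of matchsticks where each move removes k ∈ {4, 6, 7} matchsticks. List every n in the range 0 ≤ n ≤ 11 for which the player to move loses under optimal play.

0, 1, 2, 3, 11

Grundy values for subtraction set {4, 6, 7}:
k:     0  1  2  3  4  5  6  7  8  9 10 11
g(k):  0  0  0  0  1  1  1  1  2  2  2  0
The P-positions (g = 0) in 0..11 are 0, 1, 2, 3, 11.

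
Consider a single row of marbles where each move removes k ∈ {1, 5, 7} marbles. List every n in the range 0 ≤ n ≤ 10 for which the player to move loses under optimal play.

Grundy values for subtraction set {1, 5, 7}:
g(0) = mex{} = 0
g(1) = mex{0} = 1
g(2) = mex{1} = 0
g(3) = mex{0} = 1
g(4) = mex{1} = 0
g(5) = mex{0} = 1
g(6) = mex{1} = 0
g(7) = mex{0} = 1
g(8) = mex{1} = 0
g(9) = mex{0} = 1
g(10) = mex{1} = 0
The P-positions (g = 0) in 0..10 are 0, 2, 4, 6, 8, 10.

0, 2, 4, 6, 8, 10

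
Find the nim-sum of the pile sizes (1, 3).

Nim-sum: 1 XOR 3 = 2.

2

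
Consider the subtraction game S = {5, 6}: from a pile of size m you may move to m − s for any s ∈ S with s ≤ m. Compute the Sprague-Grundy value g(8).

Compute g(0), g(1), … for moves {5, 6}:
k:     0  1  2  3  4  5  6  7  8
g(k):  0  0  0  0  0  1  1  1  1
So g(8) = 1.

1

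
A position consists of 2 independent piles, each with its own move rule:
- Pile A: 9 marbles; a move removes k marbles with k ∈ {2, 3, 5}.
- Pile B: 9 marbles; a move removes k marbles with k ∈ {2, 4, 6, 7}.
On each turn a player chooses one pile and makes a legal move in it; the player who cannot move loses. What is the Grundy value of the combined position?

Build the Grundy sequence for pile A with g(k) = mex{g(k−s) : s ∈ {2, 3, 5}, s ≤ k}:
g(0) = mex{} = 0
g(1) = mex{} = 0
g(2) = mex{0} = 1
g(3) = mex{0} = 1
g(4) = mex{0,1} = 2
g(5) = mex{0,1} = 2
g(6) = mex{0,1,2} = 3
g(7) = mex{1,2} = 0
g(8) = mex{1,2,3} = 0
g(9) = mex{0,2,3} = 1
So g(9) = 1.
Build the Grundy sequence for pile B with g(k) = mex{g(k−s) : s ∈ {2, 4, 6, 7}, s ≤ k}:
g(0) = mex{} = 0
g(1) = mex{} = 0
g(2) = mex{0} = 1
g(3) = mex{0} = 1
g(4) = mex{0,1} = 2
g(5) = mex{0,1} = 2
g(6) = mex{0,1,2} = 3
g(7) = mex{0,1,2} = 3
g(8) = mex{0,1,2,3} = 4
g(9) = mex{1,2,3} = 0
So g(9) = 0.
The value of a disjunctive sum is the nim-sum of the parts.
Combined value = 1 ⊕ 0 = 1.

1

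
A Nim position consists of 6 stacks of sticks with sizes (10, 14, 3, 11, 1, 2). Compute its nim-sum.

In binary:
  1010  (10)
  1110  (14)
  0011  (3)
  1011  (11)
  0001  (1)
  0010  (2)
  ----
  1111  (15)

15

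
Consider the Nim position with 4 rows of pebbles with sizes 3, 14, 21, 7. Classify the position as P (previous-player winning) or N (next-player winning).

Compute the nim-sum pairwise:
3 XOR 14 = 13
13 XOR 21 = 24
24 XOR 7 = 31
The nim-sum is 31 ≠ 0, so this is an N-position: the player to move can win.

N-position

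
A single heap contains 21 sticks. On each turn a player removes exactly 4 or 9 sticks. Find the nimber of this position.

0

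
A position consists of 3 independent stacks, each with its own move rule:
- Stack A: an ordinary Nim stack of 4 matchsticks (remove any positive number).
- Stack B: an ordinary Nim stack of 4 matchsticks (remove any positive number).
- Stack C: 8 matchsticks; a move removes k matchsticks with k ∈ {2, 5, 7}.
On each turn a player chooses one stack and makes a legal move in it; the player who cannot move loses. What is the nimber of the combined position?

2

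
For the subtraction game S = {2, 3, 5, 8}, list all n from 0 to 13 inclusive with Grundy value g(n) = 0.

0, 1, 7, 11

Grundy values for subtraction set {2, 3, 5, 8}:
g(0) = mex{} = 0
g(1) = mex{} = 0
g(2) = mex{0} = 1
g(3) = mex{0} = 1
g(4) = mex{0,1} = 2
g(5) = mex{0,1} = 2
g(6) = mex{0,1,2} = 3
g(7) = mex{1,2} = 0
g(8) = mex{0,1,2,3} = 4
g(9) = mex{0,2,3} = 1
g(10) = mex{0,1,2,4} = 3
g(11) = mex{1,3,4} = 0
g(12) = mex{0,1,2,3} = 4
g(13) = mex{0,2,3,4} = 1
The P-positions (g = 0) in 0..13 are 0, 1, 7, 11.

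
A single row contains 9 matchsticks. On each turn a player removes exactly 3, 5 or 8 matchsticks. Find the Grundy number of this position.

3

Grundy values for subtraction set {3, 5, 8}:
k:     0  1  2  3  4  5  6  7  8  9
g(k):  0  0  0  1  1  1  2  2  2  3
So g(9) = 3.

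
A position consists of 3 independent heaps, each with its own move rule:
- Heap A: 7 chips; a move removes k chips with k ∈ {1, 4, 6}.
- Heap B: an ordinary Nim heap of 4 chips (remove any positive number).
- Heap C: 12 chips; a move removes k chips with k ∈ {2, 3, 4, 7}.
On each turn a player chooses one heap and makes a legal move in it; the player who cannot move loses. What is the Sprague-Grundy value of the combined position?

For heap A, compute g(0), g(1), … with moves {1, 4, 6}:
k:     0  1  2  3  4  5  6  7
g(k):  0  1  0  1  2  0  1  0
So g(7) = 0.
Heap B is a plain Nim heap of size 4, so its Grundy value is 4.
Grundy values for heap C (subtraction set {2, 3, 4, 7}):
g(0) = mex{} = 0
g(1) = mex{} = 0
g(2) = mex{0} = 1
g(3) = mex{0} = 1
g(4) = mex{0,1} = 2
g(5) = mex{0,1} = 2
g(6) = mex{1,2} = 0
g(7) = mex{0,1,2} = 3
g(8) = mex{0,2} = 1
g(9) = mex{0,1,2,3} = 4
g(10) = mex{0,1,3} = 2
g(11) = mex{1,2,3,4} = 0
g(12) = mex{1,2,4} = 0
So g(12) = 0.
The value of a disjunctive sum is the nim-sum of the parts.
Combined value = 0 ⊕ 4 ⊕ 0 = 4.

4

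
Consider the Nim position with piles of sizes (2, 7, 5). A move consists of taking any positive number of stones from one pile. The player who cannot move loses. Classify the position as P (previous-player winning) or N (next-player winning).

P-position

Bitwise XOR of the heap sizes:
  010  (2)
  111  (7)
  101  (5)
  ---
  000  (0)
The nim-sum is 0, so this is a P-position: the player to move is in a losing position under optimal play.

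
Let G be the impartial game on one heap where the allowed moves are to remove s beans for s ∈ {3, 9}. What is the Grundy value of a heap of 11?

Build the Grundy sequence with g(k) = mex{g(k−s) : s ∈ {3, 9}, s ≤ k}:
g(0) = mex{} = 0
g(1) = mex{} = 0
g(2) = mex{} = 0
g(3) = mex{0} = 1
g(4) = mex{0} = 1
g(5) = mex{0} = 1
g(6) = mex{1} = 0
g(7) = mex{1} = 0
g(8) = mex{1} = 0
g(9) = mex{0} = 1
g(10) = mex{0} = 1
g(11) = mex{0} = 1
So g(11) = 1.

1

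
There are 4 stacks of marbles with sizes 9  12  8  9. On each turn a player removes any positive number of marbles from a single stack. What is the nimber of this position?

4

Nim-sum: 9 ⊕ 12 ⊕ 8 ⊕ 9 = 4.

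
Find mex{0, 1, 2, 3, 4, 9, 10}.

5

The values 0, 1, 2, 3, 4 are all present; 5 is the first non-negative integer missing from the set.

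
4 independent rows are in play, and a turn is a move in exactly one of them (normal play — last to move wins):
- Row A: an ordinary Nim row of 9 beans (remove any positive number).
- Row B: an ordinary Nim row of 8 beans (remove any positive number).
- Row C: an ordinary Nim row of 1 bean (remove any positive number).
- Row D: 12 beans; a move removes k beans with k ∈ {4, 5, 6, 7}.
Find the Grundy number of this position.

0

Row A is a plain Nim row of size 9, so its Grundy value is 9.
Row B is a plain Nim row of size 8, so its Grundy value is 8.
Row C is a plain Nim row of size 1, so its Grundy value is 1.
Build the Grundy sequence for row D with g(k) = mex{g(k−s) : s ∈ {4, 5, 6, 7}, s ≤ k}:
g(0) = mex{} = 0
g(1) = mex{} = 0
g(2) = mex{} = 0
g(3) = mex{} = 0
g(4) = mex{0} = 1
g(5) = mex{0} = 1
g(6) = mex{0} = 1
g(7) = mex{0} = 1
g(8) = mex{0,1} = 2
g(9) = mex{0,1} = 2
g(10) = mex{0,1} = 2
g(11) = mex{1} = 0
g(12) = mex{1,2} = 0
So g(12) = 0.
The value of a disjunctive sum is the nim-sum of the parts.
Combined value = 9 XOR 8 XOR 1 XOR 0 = 0.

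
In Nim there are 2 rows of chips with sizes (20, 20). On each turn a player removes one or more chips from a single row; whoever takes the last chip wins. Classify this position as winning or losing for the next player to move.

Losing position

Nim-sum: 20 XOR 20 = 0.
The nim-sum is 0, so this is a P-position: the player to move is in a losing position under optimal play.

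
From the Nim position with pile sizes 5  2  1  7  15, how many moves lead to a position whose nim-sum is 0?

1

Compute the nim-sum pairwise:
5 ⊕ 2 = 7
7 ⊕ 1 = 6
6 ⊕ 7 = 1
1 ⊕ 15 = 14
The overall nim-sum is X = 14. A pile of size p has a winning move iff p XOR X < p (reduce it to p XOR X).
  5: 5 XOR 14 = 11 ≥ 5 — no move.
  2: 2 XOR 14 = 12 ≥ 2 — no move.
  1: 1 XOR 14 = 15 ≥ 1 — no move.
  7: 7 XOR 14 = 9 ≥ 7 — no move.
  15: 15 XOR 14 = 1 < 15 — winning move (to 1).
That gives 1 winning move.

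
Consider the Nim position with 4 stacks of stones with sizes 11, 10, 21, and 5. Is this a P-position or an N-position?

Compute the nim-sum pairwise:
11 ⊕ 10 = 1
1 ⊕ 21 = 20
20 ⊕ 5 = 17
The nim-sum is 17 ≠ 0, so this is an N-position: the player to move can win.

N-position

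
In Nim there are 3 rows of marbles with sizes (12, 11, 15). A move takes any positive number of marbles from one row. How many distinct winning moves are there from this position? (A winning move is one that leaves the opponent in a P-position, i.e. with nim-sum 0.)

Nim-sum: 12 ^ 11 ^ 15 = 8.
The overall nim-sum is X = 8. A row of size p has a winning move iff p XOR X < p (reduce it to p XOR X).
  12: 12 XOR 8 = 4 < 12 — winning move (to 4).
  11: 11 XOR 8 = 3 < 11 — winning move (to 3).
  15: 15 XOR 8 = 7 < 15 — winning move (to 7).
That gives 3 winning moves.

3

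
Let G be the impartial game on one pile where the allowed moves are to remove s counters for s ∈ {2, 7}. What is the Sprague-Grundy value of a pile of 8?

2

Build the Grundy sequence with g(k) = mex{g(k−s) : s ∈ {2, 7}, s ≤ k}:
k:     0  1  2  3  4  5  6  7  8
g(k):  0  0  1  1  0  0  1  1  2
So g(8) = 2.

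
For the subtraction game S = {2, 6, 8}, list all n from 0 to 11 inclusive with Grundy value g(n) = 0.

Grundy values for subtraction set {2, 6, 8}:
g(0) = mex{} = 0
g(1) = mex{} = 0
g(2) = mex{0} = 1
g(3) = mex{0} = 1
g(4) = mex{1} = 0
g(5) = mex{1} = 0
g(6) = mex{0} = 1
g(7) = mex{0} = 1
g(8) = mex{0,1} = 2
g(9) = mex{0,1} = 2
g(10) = mex{0,1,2} = 3
g(11) = mex{0,1,2} = 3
The P-positions (g = 0) in 0..11 are 0, 1, 4, 5.

0, 1, 4, 5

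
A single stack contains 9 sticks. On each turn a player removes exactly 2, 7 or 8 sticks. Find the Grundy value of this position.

2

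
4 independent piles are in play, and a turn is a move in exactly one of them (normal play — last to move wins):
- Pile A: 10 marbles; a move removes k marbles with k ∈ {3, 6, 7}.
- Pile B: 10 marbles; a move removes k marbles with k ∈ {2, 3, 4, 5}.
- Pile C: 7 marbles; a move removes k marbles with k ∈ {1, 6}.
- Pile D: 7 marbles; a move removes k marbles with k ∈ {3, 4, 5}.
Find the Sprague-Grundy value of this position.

3

Build the Grundy sequence for pile A with g(k) = mex{g(k−s) : s ∈ {3, 6, 7}, s ≤ k}:
g(0) = mex{} = 0
g(1) = mex{} = 0
g(2) = mex{} = 0
g(3) = mex{0} = 1
g(4) = mex{0} = 1
g(5) = mex{0} = 1
g(6) = mex{0,1} = 2
g(7) = mex{0,1} = 2
g(8) = mex{0,1} = 2
g(9) = mex{0,1,2} = 3
g(10) = mex{1,2} = 0
So g(10) = 0.
Build the Grundy sequence for pile B with g(k) = mex{g(k−s) : s ∈ {2, 3, 4, 5}, s ≤ k}:
g(0) = mex{} = 0
g(1) = mex{} = 0
g(2) = mex{0} = 1
g(3) = mex{0} = 1
g(4) = mex{0,1} = 2
g(5) = mex{0,1} = 2
g(6) = mex{0,1,2} = 3
g(7) = mex{1,2} = 0
g(8) = mex{1,2,3} = 0
g(9) = mex{0,2,3} = 1
g(10) = mex{0,2,3} = 1
So g(10) = 1.
Grundy values for pile C (subtraction set {1, 6}):
k:     0  1  2  3  4  5  6  7
g(k):  0  1  0  1  0  1  2  0
So g(7) = 0.
Grundy values for pile D (subtraction set {3, 4, 5}):
g(0) = mex{} = 0
g(1) = mex{} = 0
g(2) = mex{} = 0
g(3) = mex{0} = 1
g(4) = mex{0} = 1
g(5) = mex{0} = 1
g(6) = mex{0,1} = 2
g(7) = mex{0,1} = 2
So g(7) = 2.
By the Sprague-Grundy theorem, the Grundy value of a sum of independent games is the XOR of the component values.
Combined value = 0 XOR 1 XOR 0 XOR 2 = 3.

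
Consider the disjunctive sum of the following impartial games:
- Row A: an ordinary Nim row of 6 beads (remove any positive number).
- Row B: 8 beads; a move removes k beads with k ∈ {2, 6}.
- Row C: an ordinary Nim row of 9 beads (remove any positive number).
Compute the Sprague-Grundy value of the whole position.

Row A is a plain Nim row of size 6, so its Grundy value is 6.
Build the Grundy sequence for row B with g(k) = mex{g(k−s) : s ∈ {2, 6}, s ≤ k}:
g(0) = mex{} = 0
g(1) = mex{} = 0
g(2) = mex{0} = 1
g(3) = mex{0} = 1
g(4) = mex{1} = 0
g(5) = mex{1} = 0
g(6) = mex{0} = 1
g(7) = mex{0} = 1
g(8) = mex{1} = 0
So g(8) = 0.
Row C is a plain Nim row of size 9, so its Grundy value is 9.
The value of a disjunctive sum is the nim-sum of the parts.
Combined value = 6 XOR 0 XOR 9 = 15.

15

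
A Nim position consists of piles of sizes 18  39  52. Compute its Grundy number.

Write each in binary and XOR column by column:
  010010  (18)
  100111  (39)
  110100  (52)
  ------
  000001  (1)

1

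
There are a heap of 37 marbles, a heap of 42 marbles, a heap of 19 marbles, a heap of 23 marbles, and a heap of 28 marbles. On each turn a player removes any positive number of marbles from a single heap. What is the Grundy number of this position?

23

Nim-sum: 37 ^ 42 ^ 19 ^ 23 ^ 28 = 23.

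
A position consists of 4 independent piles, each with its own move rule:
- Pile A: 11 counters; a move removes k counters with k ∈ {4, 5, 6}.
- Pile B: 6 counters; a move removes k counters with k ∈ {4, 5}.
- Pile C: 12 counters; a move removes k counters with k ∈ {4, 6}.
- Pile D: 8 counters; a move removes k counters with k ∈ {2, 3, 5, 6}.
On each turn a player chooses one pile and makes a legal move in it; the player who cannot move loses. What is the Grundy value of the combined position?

1

For pile A, compute g(0), g(1), … with moves {4, 5, 6}:
k:     0  1  2  3  4  5  6  7  8  9 10 11
g(k):  0  0  0  0  1  1  1  1  2  2  0  0
So g(11) = 0.
Build the Grundy sequence for pile B with g(k) = mex{g(k−s) : s ∈ {4, 5}, s ≤ k}:
g(0) = mex{} = 0
g(1) = mex{} = 0
g(2) = mex{} = 0
g(3) = mex{} = 0
g(4) = mex{0} = 1
g(5) = mex{0} = 1
g(6) = mex{0} = 1
So g(6) = 1.
Grundy values for pile C (subtraction set {4, 6}):
g(0) = mex{} = 0
g(1) = mex{} = 0
g(2) = mex{} = 0
g(3) = mex{} = 0
g(4) = mex{0} = 1
g(5) = mex{0} = 1
g(6) = mex{0} = 1
g(7) = mex{0} = 1
g(8) = mex{0,1} = 2
g(9) = mex{0,1} = 2
g(10) = mex{1} = 0
g(11) = mex{1} = 0
g(12) = mex{1,2} = 0
So g(12) = 0.
Grundy values for pile D (subtraction set {2, 3, 5, 6}):
g(0) = mex{} = 0
g(1) = mex{} = 0
g(2) = mex{0} = 1
g(3) = mex{0} = 1
g(4) = mex{0,1} = 2
g(5) = mex{0,1} = 2
g(6) = mex{0,1,2} = 3
g(7) = mex{0,1,2} = 3
g(8) = mex{1,2,3} = 0
So g(8) = 0.
The value of a disjunctive sum is the nim-sum of the parts.
Combined value = 0 XOR 1 XOR 0 XOR 0 = 1.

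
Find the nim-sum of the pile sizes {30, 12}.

In binary:
  11110  (30)
  01100  (12)
  -----
  10010  (18)

18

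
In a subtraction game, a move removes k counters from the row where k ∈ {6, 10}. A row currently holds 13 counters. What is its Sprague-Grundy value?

Build the Grundy sequence with g(k) = mex{g(k−s) : s ∈ {6, 10}, s ≤ k}:
g(0) = mex{} = 0
g(1) = mex{} = 0
g(2) = mex{} = 0
g(3) = mex{} = 0
g(4) = mex{} = 0
g(5) = mex{} = 0
g(6) = mex{0} = 1
g(7) = mex{0} = 1
g(8) = mex{0} = 1
g(9) = mex{0} = 1
g(10) = mex{0} = 1
g(11) = mex{0} = 1
g(12) = mex{0,1} = 2
g(13) = mex{0,1} = 2
So g(13) = 2.

2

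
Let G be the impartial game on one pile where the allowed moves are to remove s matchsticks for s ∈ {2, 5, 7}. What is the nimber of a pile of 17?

Grundy values for subtraction set {2, 5, 7}:
k:     0  1  2  3  4  5  6  7  8  9 10 11 12 13 14 15 16 17
g(k):  0  0  1  1  0  2  1  3  2  2  0  3  1  0  0  1  1  2
So g(17) = 2.

2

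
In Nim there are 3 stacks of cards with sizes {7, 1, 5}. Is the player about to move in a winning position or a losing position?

Winning position

Nim-sum: 7 ⊕ 1 ⊕ 5 = 3.
The nim-sum is 3 ≠ 0, so this is an N-position: the player to move can win.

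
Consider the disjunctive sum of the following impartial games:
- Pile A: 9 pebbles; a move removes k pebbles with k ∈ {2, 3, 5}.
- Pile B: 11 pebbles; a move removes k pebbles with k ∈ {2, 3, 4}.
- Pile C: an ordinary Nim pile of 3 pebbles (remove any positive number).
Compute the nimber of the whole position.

For pile A, compute g(0), g(1), … with moves {2, 3, 5}:
g(0) = mex{} = 0
g(1) = mex{} = 0
g(2) = mex{0} = 1
g(3) = mex{0} = 1
g(4) = mex{0,1} = 2
g(5) = mex{0,1} = 2
g(6) = mex{0,1,2} = 3
g(7) = mex{1,2} = 0
g(8) = mex{1,2,3} = 0
g(9) = mex{0,2,3} = 1
So g(9) = 1.
For pile B, compute g(0), g(1), … with moves {2, 3, 4}:
g(0) = mex{} = 0
g(1) = mex{} = 0
g(2) = mex{0} = 1
g(3) = mex{0} = 1
g(4) = mex{0,1} = 2
g(5) = mex{0,1} = 2
g(6) = mex{1,2} = 0
g(7) = mex{1,2} = 0
g(8) = mex{0,2} = 1
g(9) = mex{0,2} = 1
g(10) = mex{0,1} = 2
g(11) = mex{0,1} = 2
So g(11) = 2.
Pile C is a plain Nim pile of size 3, so its Grundy value is 3.
By the Sprague-Grundy theorem, the Grundy value of a sum of independent games is the XOR of the component values.
Combined value = 1 ⊕ 2 ⊕ 3 = 0.

0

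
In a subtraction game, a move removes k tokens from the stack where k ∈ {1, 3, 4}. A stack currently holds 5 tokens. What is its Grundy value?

Compute g(0), g(1), … for moves {1, 3, 4}:
k:     0  1  2  3  4  5
g(k):  0  1  0  1  2  3
So g(5) = 3.

3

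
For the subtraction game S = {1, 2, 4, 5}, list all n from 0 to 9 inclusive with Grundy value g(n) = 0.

0, 3, 6, 9

Build the Grundy sequence with g(k) = mex{g(k−s) : s ∈ {1, 2, 4, 5}, s ≤ k}:
g(0) = mex{} = 0
g(1) = mex{0} = 1
g(2) = mex{0,1} = 2
g(3) = mex{1,2} = 0
g(4) = mex{0,2} = 1
g(5) = mex{0,1} = 2
g(6) = mex{1,2} = 0
g(7) = mex{0,2} = 1
g(8) = mex{0,1} = 2
g(9) = mex{1,2} = 0
The P-positions (g = 0) in 0..9 are 0, 3, 6, 9.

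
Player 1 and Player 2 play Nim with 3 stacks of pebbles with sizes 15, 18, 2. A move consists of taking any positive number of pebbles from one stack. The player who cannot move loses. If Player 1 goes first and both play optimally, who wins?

Player 1 wins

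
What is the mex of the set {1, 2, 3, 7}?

0 is not in the set, so the mex is 0.

0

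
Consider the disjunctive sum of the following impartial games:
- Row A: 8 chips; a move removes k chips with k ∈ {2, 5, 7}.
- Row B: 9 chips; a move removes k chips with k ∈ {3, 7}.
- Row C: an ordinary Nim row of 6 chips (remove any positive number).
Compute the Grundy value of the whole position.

Grundy values for row A (subtraction set {2, 5, 7}):
g(0) = mex{} = 0
g(1) = mex{} = 0
g(2) = mex{0} = 1
g(3) = mex{0} = 1
g(4) = mex{1} = 0
g(5) = mex{0,1} = 2
g(6) = mex{0} = 1
g(7) = mex{0,1,2} = 3
g(8) = mex{0,1} = 2
So g(8) = 2.
Build the Grundy sequence for row B with g(k) = mex{g(k−s) : s ∈ {3, 7}, s ≤ k}:
k:     0  1  2  3  4  5  6  7  8  9
g(k):  0  0  0  1  1  1  0  2  2  1
So g(9) = 1.
Row C is a plain Nim row of size 6, so its Grundy value is 6.
The value of a disjunctive sum is the nim-sum of the parts.
Combined value = 2 ⊕ 1 ⊕ 6 = 5.

5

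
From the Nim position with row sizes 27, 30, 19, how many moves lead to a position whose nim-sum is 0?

Bitwise XOR of the heap sizes:
  11011  (27)
  11110  (30)
  10011  (19)
  -----
  10110  (22)
The overall nim-sum is X = 22. A row of size p has a winning move iff p XOR X < p (reduce it to p XOR X).
  27: 27 XOR 22 = 13 < 27 — winning move (to 13).
  30: 30 XOR 22 = 8 < 30 — winning move (to 8).
  19: 19 XOR 22 = 5 < 19 — winning move (to 5).
That gives 3 winning moves.

3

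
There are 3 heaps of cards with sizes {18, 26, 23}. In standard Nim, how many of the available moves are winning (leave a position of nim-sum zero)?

Write each in binary and XOR column by column:
  10010  (18)
  11010  (26)
  10111  (23)
  -----
  11111  (31)
The overall nim-sum is X = 31. A heap of size p has a winning move iff p XOR X < p (reduce it to p XOR X).
  18: 18 XOR 31 = 13 < 18 — winning move (to 13).
  26: 26 XOR 31 = 5 < 26 — winning move (to 5).
  23: 23 XOR 31 = 8 < 23 — winning move (to 8).
That gives 3 winning moves.

3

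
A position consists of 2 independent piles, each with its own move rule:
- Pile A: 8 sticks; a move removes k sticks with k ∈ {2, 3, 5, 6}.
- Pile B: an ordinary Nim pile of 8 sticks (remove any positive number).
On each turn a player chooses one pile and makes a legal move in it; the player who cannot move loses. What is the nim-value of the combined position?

For pile A, compute g(0), g(1), … with moves {2, 3, 5, 6}:
k:     0  1  2  3  4  5  6  7  8
g(k):  0  0  1  1  2  2  3  3  0
So g(8) = 0.
Pile B is a plain Nim pile of size 8, so its Grundy value is 8.
The value of a disjunctive sum is the nim-sum of the parts.
Combined value = 0 XOR 8 = 8.

8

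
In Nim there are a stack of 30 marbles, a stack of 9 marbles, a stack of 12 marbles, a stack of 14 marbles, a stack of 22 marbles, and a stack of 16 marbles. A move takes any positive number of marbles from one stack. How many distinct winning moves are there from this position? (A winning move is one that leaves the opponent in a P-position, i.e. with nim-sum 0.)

3

In binary:
  11110  (30)
  01001  (9)
  01100  (12)
  01110  (14)
  10110  (22)
  10000  (16)
  -----
  10011  (19)
The overall nim-sum is X = 19. A stack of size p has a winning move iff p XOR X < p (reduce it to p XOR X).
  30: 30 XOR 19 = 13 < 30 — winning move (to 13).
  9: 9 XOR 19 = 26 ≥ 9 — no move.
  12: 12 XOR 19 = 31 ≥ 12 — no move.
  14: 14 XOR 19 = 29 ≥ 14 — no move.
  22: 22 XOR 19 = 5 < 22 — winning move (to 5).
  16: 16 XOR 19 = 3 < 16 — winning move (to 3).
That gives 3 winning moves.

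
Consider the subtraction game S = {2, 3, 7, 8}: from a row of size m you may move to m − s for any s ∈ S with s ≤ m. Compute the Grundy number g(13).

1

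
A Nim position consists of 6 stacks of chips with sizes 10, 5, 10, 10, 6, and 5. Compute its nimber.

12

In binary:
  1010  (10)
  0101  (5)
  1010  (10)
  1010  (10)
  0110  (6)
  0101  (5)
  ----
  1100  (12)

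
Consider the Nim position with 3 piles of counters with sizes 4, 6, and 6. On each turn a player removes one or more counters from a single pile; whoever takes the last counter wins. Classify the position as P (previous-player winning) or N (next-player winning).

Compute the nim-sum pairwise:
4 XOR 6 = 2
2 XOR 6 = 4
The nim-sum is 4 ≠ 0, so this is an N-position: the player to move can win.

N-position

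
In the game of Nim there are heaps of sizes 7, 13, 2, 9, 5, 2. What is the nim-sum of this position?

6

In binary:
  0111  (7)
  1101  (13)
  0010  (2)
  1001  (9)
  0101  (5)
  0010  (2)
  ----
  0110  (6)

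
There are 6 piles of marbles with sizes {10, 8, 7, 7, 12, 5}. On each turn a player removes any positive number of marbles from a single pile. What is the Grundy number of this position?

Nim-sum: 10 XOR 8 XOR 7 XOR 7 XOR 12 XOR 5 = 11.

11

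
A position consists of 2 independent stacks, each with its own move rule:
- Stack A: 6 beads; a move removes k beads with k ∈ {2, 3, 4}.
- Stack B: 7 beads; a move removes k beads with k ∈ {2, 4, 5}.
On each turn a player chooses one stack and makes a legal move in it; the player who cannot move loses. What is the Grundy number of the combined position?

Build the Grundy sequence for stack A with g(k) = mex{g(k−s) : s ∈ {2, 3, 4}, s ≤ k}:
k:     0  1  2  3  4  5  6
g(k):  0  0  1  1  2  2  0
So g(6) = 0.
Build the Grundy sequence for stack B with g(k) = mex{g(k−s) : s ∈ {2, 4, 5}, s ≤ k}:
k:     0  1  2  3  4  5  6  7
g(k):  0  0  1  1  2  2  3  0
So g(7) = 0.
The value of a disjunctive sum is the nim-sum of the parts.
Combined value = 0 XOR 0 = 0.

0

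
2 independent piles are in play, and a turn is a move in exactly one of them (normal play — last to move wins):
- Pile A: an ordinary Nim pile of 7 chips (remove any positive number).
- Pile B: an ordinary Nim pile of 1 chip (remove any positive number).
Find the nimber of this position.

6

Pile A is a plain Nim pile of size 7, so its Grundy value is 7.
Pile B is a plain Nim pile of size 1, so its Grundy value is 1.
By the Sprague-Grundy theorem, the Grundy value of a sum of independent games is the XOR of the component values.
Combined value = 7 XOR 1 = 6.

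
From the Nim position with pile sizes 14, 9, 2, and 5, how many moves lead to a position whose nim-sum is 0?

0

Nim-sum: 14 XOR 9 XOR 2 XOR 5 = 0.
The nim-sum is already 0, so every move leaves a nonzero nim-sum — there are no winning moves.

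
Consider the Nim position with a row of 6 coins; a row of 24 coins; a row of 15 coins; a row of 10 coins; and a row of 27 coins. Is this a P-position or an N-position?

In binary:
  00110  (6)
  11000  (24)
  01111  (15)
  01010  (10)
  11011  (27)
  -----
  00000  (0)
The nim-sum is 0, so this is a P-position: the player to move is in a losing position under optimal play.

P-position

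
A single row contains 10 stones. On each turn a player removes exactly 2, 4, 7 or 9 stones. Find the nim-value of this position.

2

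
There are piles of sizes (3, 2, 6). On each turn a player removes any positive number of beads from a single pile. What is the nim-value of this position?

7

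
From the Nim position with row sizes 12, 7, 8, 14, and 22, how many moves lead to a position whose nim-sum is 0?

1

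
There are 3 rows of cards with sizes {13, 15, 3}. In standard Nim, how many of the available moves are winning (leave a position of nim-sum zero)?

Compute the nim-sum pairwise:
13 ^ 15 = 2
2 ^ 3 = 1
The overall nim-sum is X = 1. A row of size p has a winning move iff p XOR X < p (reduce it to p XOR X).
  13: 13 XOR 1 = 12 < 13 — winning move (to 12).
  15: 15 XOR 1 = 14 < 15 — winning move (to 14).
  3: 3 XOR 1 = 2 < 3 — winning move (to 2).
That gives 3 winning moves.

3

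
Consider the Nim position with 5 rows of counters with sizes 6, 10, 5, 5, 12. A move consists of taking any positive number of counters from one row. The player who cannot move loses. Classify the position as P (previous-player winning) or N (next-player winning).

P-position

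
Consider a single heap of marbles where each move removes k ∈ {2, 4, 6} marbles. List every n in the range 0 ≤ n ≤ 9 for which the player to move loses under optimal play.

0, 1, 8, 9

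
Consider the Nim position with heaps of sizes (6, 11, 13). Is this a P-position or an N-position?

In binary:
  0110  (6)
  1011  (11)
  1101  (13)
  ----
  0000  (0)
The nim-sum is 0, so this is a P-position: the player to move is in a losing position under optimal play.

P-position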